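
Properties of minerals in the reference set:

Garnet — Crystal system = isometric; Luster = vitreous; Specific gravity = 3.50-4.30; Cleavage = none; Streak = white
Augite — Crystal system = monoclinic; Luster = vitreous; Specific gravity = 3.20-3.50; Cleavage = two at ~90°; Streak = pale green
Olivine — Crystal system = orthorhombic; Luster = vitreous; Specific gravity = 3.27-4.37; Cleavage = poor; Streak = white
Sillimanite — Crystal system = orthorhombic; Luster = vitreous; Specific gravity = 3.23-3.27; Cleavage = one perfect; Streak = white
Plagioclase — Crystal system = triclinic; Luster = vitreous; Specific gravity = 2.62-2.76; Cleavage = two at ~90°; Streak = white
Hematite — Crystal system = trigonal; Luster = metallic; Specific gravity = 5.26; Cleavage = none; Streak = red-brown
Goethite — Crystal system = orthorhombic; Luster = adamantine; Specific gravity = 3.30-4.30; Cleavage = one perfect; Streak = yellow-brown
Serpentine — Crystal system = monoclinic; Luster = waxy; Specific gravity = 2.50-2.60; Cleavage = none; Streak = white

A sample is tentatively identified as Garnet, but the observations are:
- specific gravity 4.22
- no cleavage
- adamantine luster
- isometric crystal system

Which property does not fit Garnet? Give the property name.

Specific gravity 4.22: Garnet has SG 3.50-4.30 — consistent.
No cleavage: Garnet has cleavage none — consistent.
Adamantine luster: Garnet has vitreous luster — inconsistent.
Isometric crystal system: Garnet has isometric system — consistent.
The luster is the one property that does not fit.

luster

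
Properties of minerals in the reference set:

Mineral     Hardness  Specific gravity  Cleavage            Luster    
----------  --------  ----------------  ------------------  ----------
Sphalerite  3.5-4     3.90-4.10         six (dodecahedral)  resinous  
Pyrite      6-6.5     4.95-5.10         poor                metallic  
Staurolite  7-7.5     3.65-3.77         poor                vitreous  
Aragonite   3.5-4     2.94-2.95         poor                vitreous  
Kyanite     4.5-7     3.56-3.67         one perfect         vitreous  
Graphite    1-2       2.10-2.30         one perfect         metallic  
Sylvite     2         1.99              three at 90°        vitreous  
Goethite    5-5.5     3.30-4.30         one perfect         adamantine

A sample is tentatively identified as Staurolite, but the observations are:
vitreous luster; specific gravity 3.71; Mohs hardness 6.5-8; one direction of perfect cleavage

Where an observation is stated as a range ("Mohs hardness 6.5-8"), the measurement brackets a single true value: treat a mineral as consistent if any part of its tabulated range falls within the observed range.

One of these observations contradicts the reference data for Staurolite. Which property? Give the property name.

Vitreous luster: Staurolite has vitreous luster — within range.
Specific gravity 3.71: Staurolite has SG 3.65-3.77 — within range.
Mohs hardness 6.5-8: Staurolite has hardness 7-7.5 — within range.
One direction of perfect cleavage: Staurolite has cleavage poor — does not match.
Only the cleavage is inconsistent.

cleavage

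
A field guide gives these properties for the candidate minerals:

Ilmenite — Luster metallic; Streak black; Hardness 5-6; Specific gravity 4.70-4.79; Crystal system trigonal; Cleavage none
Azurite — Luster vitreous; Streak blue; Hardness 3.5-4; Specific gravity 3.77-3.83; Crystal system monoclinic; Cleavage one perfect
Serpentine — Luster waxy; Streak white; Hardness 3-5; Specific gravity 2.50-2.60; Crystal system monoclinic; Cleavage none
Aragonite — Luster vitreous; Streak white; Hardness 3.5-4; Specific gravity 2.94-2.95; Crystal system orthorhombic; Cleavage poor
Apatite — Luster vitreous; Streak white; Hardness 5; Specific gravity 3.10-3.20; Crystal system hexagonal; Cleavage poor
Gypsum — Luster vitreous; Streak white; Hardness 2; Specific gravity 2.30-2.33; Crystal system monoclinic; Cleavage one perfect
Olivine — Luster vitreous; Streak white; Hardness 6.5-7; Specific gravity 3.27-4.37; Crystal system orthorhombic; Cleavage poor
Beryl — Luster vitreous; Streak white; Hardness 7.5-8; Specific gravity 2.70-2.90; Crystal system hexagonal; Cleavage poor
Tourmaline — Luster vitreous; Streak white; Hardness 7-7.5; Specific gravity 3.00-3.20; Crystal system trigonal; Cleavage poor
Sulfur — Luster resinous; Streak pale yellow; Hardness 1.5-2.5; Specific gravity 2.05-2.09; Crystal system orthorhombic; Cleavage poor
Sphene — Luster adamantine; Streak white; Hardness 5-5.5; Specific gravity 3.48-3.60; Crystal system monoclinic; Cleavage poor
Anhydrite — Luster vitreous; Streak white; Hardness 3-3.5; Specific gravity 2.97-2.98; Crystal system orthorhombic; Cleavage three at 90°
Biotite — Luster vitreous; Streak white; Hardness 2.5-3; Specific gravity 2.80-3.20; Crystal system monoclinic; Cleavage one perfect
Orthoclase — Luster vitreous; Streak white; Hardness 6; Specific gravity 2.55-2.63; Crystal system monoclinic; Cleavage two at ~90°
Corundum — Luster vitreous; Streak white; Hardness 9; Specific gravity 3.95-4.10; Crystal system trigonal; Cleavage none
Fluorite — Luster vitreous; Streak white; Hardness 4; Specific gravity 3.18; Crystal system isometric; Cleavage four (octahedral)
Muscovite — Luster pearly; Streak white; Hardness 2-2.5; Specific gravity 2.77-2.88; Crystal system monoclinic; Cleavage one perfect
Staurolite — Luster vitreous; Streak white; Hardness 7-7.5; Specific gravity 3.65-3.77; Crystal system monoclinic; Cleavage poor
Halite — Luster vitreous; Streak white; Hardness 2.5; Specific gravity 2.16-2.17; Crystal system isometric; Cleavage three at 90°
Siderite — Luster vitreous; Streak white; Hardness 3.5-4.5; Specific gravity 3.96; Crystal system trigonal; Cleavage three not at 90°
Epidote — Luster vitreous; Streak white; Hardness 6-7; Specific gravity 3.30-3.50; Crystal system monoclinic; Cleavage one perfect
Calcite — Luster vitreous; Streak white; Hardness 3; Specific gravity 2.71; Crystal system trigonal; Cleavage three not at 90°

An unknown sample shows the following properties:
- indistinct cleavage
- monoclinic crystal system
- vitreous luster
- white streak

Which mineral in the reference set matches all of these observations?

Staurolite

Indistinct cleavage — leaves Aragonite, Apatite, Olivine, Beryl, Tourmaline, Sulfur, Sphene, Staurolite.
Monoclinic crystal system — only Sphene, Staurolite remain.
Vitreous luster eliminates Sphene.
White streak — consistent with all remaining minerals.
Staurolite is the sole remaining match.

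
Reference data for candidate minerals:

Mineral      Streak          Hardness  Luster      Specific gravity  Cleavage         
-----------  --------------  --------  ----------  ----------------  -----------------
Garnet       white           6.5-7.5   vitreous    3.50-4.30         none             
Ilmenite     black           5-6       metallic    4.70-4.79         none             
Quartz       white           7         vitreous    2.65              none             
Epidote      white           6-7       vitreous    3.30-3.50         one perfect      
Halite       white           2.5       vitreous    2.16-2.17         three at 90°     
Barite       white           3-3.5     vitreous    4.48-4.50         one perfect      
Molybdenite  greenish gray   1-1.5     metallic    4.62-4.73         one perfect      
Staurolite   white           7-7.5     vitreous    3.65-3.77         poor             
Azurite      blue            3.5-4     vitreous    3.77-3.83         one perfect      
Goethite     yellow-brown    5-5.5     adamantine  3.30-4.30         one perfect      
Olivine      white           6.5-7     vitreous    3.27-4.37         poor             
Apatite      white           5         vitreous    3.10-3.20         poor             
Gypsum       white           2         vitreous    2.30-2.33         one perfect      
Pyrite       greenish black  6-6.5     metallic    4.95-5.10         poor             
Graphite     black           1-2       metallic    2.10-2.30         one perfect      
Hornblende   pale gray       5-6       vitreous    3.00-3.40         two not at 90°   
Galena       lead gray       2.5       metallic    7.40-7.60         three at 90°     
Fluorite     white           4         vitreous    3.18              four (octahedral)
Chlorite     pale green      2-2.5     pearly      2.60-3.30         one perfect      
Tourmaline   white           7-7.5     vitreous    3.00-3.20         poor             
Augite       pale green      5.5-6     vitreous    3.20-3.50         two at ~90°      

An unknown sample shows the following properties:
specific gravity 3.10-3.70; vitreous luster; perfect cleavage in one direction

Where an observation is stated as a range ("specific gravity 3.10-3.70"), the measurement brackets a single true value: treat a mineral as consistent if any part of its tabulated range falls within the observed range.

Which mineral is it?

Epidote

Specific gravity 3.10-3.70 — only Garnet, Epidote, Staurolite, Goethite, Olivine, Apatite, Hornblende, Fluorite, Chlorite, Tourmaline, Augite remain.
Vitreous luster is inconsistent with Goethite, Chlorite.
Perfect cleavage in one direction — Epidote remains.
The only mineral consistent with every observation is Epidote.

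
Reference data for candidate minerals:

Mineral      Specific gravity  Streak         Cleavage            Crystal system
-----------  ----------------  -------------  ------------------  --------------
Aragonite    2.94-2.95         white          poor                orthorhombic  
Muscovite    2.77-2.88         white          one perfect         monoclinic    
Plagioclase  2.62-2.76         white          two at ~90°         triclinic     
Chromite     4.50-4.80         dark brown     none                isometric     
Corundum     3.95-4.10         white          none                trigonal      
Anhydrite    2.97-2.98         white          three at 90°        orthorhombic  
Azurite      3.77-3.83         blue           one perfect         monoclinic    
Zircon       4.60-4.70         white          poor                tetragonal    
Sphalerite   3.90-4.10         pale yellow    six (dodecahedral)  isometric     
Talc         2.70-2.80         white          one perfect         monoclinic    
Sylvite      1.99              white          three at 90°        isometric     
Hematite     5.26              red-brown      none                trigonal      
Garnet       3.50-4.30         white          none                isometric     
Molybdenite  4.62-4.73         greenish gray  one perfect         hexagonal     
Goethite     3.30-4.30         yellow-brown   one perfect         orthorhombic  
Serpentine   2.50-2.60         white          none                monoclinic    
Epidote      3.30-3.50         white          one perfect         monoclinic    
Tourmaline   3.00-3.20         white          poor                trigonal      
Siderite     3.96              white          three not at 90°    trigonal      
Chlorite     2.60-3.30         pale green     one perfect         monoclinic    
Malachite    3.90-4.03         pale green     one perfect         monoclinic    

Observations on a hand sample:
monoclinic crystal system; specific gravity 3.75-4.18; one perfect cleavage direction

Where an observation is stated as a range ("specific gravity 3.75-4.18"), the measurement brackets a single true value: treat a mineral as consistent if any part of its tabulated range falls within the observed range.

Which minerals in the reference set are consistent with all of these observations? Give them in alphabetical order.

Monoclinic crystal system: leaves Muscovite, Azurite, Talc, Serpentine, Epidote, Chlorite, Malachite.
Specific gravity 3.75-4.18: narrows the field to Azurite, Malachite.
One perfect cleavage direction: consistent with all remaining minerals.
The minerals that satisfy all observations are Azurite, Malachite.

Azurite, Malachite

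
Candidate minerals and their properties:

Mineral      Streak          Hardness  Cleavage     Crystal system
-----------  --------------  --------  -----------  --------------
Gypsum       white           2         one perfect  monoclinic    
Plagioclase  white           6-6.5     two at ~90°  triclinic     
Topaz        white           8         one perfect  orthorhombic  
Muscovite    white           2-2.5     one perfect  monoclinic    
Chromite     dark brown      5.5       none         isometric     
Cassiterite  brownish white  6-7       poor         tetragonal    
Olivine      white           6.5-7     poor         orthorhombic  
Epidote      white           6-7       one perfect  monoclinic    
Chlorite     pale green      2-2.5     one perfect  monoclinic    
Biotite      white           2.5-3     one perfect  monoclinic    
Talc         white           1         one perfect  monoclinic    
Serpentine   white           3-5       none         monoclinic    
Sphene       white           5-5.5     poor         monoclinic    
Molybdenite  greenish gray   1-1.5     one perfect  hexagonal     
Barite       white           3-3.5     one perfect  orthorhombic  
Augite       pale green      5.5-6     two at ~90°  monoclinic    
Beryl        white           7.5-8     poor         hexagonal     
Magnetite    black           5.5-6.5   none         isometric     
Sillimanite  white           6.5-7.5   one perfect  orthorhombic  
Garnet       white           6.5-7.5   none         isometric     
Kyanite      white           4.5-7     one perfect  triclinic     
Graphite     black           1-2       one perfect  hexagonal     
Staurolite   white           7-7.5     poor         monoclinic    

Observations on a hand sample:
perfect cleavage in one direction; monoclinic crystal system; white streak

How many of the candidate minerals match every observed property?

Perfect cleavage in one direction: Gypsum, Topaz, Muscovite, Epidote, Chlorite, Biotite, Talc, Molybdenite, Barite, Sillimanite, Kyanite, Graphite remain.
Monoclinic crystal system is inconsistent with Topaz, Molybdenite, Barite, Sillimanite, Kyanite, Graphite.
White streak rules out Chlorite.
The minerals that satisfy all observations are Biotite, Epidote, Gypsum, Muscovite, Talc.
That is 5 minerals.

5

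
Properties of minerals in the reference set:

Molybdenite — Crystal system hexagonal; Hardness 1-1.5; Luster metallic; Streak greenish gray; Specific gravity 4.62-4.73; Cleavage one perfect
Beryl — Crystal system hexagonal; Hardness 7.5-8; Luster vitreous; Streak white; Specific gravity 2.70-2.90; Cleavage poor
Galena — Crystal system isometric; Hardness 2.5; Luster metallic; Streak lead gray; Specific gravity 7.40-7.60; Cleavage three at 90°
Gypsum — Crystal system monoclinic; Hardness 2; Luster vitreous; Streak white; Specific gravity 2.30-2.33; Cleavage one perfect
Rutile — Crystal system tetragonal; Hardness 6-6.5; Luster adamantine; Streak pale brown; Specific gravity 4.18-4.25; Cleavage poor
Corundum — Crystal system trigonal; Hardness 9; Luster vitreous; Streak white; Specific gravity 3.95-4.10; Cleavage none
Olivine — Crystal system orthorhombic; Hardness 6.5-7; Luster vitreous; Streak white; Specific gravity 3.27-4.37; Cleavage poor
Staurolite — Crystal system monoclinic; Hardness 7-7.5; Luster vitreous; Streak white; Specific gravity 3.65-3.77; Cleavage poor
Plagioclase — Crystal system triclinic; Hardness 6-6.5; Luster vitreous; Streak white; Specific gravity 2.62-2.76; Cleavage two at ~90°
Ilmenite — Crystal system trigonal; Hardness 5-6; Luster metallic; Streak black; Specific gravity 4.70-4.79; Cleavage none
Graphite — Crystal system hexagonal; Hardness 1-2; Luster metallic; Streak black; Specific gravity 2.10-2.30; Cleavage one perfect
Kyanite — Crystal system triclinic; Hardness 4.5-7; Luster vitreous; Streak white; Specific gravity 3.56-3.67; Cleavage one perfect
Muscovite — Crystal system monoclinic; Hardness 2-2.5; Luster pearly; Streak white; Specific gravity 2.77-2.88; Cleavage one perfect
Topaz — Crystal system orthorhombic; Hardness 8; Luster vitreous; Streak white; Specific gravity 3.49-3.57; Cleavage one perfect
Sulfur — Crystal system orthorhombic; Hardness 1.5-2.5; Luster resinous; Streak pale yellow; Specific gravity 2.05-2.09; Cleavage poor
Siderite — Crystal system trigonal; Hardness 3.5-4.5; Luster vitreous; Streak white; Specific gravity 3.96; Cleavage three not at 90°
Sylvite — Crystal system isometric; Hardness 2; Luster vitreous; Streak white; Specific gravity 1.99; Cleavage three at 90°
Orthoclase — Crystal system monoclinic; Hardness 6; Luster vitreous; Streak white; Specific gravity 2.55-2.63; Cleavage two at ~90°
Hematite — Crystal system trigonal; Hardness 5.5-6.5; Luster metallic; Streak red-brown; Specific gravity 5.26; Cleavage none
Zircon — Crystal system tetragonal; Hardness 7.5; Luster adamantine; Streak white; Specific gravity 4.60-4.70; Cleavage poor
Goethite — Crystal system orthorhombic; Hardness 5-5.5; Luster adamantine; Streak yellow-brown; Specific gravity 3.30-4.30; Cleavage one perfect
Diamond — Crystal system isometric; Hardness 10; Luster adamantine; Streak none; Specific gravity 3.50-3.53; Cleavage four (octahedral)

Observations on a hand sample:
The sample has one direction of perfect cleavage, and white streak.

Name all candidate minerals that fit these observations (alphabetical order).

Gypsum, Kyanite, Muscovite, Topaz

One direction of perfect cleavage — leaves Molybdenite, Gypsum, Graphite, Kyanite, Muscovite, Topaz, Goethite.
White streak is inconsistent with Molybdenite, Graphite, Goethite.
The minerals that satisfy all observations are Gypsum, Kyanite, Muscovite, Topaz.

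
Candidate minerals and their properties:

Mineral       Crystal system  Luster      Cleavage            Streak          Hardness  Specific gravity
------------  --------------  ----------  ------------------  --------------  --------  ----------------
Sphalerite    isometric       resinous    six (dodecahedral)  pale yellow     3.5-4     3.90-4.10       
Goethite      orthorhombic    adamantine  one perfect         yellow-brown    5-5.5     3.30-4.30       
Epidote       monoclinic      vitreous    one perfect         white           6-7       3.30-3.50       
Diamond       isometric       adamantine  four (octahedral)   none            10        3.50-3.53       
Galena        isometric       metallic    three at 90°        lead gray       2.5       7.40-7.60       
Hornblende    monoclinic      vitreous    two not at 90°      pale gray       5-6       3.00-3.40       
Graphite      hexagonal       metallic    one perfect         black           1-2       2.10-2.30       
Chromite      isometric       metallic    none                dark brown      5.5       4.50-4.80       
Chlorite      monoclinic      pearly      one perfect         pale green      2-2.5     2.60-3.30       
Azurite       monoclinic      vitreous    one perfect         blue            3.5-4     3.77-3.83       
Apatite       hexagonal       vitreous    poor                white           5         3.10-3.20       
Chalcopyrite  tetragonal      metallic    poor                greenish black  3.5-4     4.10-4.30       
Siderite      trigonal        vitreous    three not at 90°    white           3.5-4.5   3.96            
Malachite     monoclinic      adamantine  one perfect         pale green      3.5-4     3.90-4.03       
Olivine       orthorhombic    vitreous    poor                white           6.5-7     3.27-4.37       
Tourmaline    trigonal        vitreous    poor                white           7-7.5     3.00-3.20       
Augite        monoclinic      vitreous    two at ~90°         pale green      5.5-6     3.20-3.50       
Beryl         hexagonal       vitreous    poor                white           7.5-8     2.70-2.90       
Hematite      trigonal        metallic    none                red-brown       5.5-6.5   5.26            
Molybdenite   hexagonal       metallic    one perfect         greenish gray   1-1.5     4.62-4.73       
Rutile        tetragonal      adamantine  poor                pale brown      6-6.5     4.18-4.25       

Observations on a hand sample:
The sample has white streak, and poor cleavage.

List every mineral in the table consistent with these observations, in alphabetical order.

Apatite, Beryl, Olivine, Tourmaline

White streak: leaves Epidote, Apatite, Siderite, Olivine, Tourmaline, Beryl.
Poor cleavage is inconsistent with Epidote, Siderite.
The minerals that satisfy all observations are Apatite, Beryl, Olivine, Tourmaline.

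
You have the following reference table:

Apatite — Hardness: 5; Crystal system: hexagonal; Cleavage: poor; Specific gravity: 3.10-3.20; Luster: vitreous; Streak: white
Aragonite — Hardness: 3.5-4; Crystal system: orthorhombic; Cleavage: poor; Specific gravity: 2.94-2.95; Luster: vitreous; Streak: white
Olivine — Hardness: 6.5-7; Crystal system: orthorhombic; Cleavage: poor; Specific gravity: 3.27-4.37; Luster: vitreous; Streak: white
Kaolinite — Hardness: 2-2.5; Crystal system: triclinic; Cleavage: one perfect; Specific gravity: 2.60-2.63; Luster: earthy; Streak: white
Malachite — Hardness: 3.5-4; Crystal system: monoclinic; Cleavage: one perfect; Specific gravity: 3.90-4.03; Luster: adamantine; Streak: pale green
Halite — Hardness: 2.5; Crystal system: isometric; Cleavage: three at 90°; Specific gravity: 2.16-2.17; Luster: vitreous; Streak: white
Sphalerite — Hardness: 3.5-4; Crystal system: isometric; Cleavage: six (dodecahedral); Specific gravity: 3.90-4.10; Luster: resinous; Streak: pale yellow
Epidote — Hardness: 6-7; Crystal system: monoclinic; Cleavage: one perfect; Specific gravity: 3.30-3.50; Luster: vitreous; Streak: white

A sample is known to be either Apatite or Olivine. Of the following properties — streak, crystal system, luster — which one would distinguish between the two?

Streak: both white — shared.
Crystal system: Apatite hexagonal, Olivine orthorhombic — distinct.
Luster: both vitreous — shared.
Of the listed properties, crystal system is the one that separates them.

crystal system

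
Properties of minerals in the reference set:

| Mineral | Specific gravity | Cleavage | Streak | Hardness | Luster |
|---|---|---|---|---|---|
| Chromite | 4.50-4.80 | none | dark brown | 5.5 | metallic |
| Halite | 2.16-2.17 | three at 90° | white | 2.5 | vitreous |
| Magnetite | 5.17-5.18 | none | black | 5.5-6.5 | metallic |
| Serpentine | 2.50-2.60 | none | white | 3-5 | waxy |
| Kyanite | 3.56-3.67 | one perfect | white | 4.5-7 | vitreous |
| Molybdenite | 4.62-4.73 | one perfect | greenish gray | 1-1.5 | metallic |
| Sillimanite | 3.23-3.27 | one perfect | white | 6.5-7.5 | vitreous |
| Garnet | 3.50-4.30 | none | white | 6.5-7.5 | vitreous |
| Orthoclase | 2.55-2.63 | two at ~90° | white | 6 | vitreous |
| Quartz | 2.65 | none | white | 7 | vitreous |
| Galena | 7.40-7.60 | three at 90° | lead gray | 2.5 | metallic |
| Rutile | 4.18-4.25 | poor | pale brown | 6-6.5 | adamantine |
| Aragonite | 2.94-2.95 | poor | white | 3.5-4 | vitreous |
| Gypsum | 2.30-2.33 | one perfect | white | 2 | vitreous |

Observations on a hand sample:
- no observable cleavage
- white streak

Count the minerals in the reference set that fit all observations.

No observable cleavage: only Chromite, Magnetite, Serpentine, Garnet, Quartz remain.
White streak is inconsistent with Chromite, Magnetite.
The minerals that satisfy all observations are Garnet, Quartz, Serpentine.
That is 3 minerals.

3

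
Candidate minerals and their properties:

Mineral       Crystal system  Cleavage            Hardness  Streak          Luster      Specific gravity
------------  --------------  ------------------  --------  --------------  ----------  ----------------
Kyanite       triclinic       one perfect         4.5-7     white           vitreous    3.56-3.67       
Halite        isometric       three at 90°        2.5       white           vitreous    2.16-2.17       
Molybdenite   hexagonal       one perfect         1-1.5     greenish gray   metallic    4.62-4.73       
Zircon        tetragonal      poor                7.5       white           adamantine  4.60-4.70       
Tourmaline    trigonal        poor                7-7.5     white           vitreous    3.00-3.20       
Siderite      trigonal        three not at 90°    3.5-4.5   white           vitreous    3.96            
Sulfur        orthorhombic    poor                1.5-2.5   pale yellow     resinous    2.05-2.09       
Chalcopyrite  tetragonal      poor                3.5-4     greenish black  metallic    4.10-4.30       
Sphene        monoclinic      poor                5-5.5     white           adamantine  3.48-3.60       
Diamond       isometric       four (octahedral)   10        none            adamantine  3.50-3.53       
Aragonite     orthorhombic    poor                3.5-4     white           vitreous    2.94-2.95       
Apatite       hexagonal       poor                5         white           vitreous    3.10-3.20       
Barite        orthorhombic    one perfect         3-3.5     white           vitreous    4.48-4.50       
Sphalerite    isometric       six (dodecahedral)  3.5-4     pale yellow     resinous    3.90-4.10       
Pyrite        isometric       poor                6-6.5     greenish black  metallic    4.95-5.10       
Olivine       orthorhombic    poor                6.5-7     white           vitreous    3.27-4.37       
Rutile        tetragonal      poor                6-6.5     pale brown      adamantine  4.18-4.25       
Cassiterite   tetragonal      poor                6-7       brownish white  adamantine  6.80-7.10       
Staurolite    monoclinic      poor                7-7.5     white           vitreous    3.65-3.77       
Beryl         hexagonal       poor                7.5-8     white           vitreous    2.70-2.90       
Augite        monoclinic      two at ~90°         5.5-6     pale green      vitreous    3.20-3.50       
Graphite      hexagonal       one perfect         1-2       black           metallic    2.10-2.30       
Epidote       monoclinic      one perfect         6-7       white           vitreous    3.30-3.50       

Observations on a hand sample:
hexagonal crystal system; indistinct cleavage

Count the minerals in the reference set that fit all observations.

2

Hexagonal crystal system — narrows the field to Molybdenite, Apatite, Beryl, Graphite.
Indistinct cleavage rules out Molybdenite, Graphite.
Remaining candidates: Apatite, Beryl.
That is 2 minerals.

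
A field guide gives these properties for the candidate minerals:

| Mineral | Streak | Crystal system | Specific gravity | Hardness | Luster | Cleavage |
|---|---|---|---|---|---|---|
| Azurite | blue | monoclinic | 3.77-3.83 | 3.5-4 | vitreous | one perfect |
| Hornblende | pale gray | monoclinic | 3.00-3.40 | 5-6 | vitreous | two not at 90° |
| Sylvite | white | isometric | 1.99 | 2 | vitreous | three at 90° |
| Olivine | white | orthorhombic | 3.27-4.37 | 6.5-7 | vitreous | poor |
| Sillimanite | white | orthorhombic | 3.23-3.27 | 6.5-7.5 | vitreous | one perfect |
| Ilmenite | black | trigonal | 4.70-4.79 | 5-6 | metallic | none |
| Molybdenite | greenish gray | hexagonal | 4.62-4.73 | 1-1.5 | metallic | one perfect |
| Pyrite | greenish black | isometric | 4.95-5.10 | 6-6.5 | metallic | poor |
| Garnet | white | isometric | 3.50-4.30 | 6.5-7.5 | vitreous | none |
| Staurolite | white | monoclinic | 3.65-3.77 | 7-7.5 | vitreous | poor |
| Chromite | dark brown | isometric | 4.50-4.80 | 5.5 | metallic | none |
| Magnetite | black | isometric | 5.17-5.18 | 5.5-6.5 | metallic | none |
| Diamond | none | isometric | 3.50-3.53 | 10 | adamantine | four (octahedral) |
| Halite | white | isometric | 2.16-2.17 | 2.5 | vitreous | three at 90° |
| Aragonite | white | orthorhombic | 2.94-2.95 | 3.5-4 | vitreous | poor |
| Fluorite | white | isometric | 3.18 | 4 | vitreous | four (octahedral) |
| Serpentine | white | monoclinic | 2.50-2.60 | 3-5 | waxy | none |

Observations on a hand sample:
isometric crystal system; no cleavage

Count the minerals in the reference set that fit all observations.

Isometric crystal system: narrows the field to Sylvite, Pyrite, Garnet, Chromite, Magnetite, Diamond, Halite, Fluorite.
No cleavage: leaves Garnet, Chromite, Magnetite.
Consistent with every observation: Chromite, Garnet, Magnetite.
That is 3 minerals.

3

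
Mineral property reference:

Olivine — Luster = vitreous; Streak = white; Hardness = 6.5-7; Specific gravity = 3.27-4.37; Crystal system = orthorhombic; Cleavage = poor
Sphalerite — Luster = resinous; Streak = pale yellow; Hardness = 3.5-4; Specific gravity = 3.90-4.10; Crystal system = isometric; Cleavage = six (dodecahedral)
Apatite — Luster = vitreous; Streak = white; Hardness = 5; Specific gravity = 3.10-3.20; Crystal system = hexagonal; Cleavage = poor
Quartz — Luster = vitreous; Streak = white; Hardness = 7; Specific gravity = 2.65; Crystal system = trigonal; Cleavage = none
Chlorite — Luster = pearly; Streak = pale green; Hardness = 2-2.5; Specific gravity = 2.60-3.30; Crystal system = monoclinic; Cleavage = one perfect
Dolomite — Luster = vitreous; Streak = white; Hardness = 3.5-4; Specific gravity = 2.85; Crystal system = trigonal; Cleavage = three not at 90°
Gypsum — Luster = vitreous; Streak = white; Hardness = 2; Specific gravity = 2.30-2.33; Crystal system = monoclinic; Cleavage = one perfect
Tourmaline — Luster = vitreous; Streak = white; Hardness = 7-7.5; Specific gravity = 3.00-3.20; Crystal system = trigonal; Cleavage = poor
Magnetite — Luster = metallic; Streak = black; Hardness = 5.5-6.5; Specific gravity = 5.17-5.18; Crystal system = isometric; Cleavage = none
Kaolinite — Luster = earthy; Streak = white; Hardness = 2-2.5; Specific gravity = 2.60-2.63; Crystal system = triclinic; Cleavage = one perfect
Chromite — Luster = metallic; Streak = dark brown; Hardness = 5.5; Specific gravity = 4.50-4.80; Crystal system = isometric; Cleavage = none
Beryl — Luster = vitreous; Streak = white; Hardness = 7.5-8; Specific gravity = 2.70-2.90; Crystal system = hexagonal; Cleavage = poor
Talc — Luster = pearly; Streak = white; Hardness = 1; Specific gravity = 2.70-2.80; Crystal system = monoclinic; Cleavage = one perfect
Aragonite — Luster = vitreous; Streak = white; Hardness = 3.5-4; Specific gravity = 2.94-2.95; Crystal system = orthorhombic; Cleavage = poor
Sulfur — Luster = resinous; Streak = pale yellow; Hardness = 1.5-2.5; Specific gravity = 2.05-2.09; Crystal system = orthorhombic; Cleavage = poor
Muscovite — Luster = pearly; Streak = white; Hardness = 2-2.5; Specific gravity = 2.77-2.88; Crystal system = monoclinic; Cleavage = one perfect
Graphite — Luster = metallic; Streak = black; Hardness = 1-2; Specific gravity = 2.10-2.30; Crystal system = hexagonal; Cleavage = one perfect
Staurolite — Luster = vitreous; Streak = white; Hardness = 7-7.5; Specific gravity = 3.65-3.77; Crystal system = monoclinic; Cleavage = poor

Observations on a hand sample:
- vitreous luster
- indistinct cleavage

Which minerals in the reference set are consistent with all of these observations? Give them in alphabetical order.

Vitreous luster — only Olivine, Apatite, Quartz, Dolomite, Gypsum, Tourmaline, Beryl, Aragonite, Staurolite remain.
Indistinct cleavage eliminates Quartz, Dolomite, Gypsum.
Remaining candidates: Apatite, Aragonite, Beryl, Olivine, Staurolite, Tourmaline.

Apatite, Aragonite, Beryl, Olivine, Staurolite, Tourmaline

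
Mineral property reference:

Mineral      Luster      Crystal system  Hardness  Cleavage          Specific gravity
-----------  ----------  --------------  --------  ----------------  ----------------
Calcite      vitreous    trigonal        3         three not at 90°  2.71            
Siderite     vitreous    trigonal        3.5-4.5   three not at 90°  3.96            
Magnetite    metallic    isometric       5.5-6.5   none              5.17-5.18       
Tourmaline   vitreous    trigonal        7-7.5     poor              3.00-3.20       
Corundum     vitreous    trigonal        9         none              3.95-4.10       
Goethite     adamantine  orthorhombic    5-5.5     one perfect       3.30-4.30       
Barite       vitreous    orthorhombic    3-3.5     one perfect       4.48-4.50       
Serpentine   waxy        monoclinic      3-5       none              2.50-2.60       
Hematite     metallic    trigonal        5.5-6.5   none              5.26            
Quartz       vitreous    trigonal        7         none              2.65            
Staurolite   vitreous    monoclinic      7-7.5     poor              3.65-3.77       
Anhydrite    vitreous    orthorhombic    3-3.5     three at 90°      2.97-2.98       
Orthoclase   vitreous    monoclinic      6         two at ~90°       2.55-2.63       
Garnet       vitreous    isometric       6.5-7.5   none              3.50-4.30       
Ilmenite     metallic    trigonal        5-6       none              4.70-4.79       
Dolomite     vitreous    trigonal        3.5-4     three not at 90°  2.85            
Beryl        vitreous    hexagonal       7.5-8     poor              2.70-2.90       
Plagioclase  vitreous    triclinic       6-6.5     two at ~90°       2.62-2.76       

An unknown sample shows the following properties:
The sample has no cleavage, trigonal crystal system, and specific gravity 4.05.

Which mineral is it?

No cleavage: Magnetite, Corundum, Serpentine, Hematite, Quartz, Garnet, Ilmenite remain.
Trigonal crystal system excludes Magnetite, Serpentine, Garnet.
Specific gravity 4.05: leaves Corundum.
Only Corundum satisfies all observations.

Corundum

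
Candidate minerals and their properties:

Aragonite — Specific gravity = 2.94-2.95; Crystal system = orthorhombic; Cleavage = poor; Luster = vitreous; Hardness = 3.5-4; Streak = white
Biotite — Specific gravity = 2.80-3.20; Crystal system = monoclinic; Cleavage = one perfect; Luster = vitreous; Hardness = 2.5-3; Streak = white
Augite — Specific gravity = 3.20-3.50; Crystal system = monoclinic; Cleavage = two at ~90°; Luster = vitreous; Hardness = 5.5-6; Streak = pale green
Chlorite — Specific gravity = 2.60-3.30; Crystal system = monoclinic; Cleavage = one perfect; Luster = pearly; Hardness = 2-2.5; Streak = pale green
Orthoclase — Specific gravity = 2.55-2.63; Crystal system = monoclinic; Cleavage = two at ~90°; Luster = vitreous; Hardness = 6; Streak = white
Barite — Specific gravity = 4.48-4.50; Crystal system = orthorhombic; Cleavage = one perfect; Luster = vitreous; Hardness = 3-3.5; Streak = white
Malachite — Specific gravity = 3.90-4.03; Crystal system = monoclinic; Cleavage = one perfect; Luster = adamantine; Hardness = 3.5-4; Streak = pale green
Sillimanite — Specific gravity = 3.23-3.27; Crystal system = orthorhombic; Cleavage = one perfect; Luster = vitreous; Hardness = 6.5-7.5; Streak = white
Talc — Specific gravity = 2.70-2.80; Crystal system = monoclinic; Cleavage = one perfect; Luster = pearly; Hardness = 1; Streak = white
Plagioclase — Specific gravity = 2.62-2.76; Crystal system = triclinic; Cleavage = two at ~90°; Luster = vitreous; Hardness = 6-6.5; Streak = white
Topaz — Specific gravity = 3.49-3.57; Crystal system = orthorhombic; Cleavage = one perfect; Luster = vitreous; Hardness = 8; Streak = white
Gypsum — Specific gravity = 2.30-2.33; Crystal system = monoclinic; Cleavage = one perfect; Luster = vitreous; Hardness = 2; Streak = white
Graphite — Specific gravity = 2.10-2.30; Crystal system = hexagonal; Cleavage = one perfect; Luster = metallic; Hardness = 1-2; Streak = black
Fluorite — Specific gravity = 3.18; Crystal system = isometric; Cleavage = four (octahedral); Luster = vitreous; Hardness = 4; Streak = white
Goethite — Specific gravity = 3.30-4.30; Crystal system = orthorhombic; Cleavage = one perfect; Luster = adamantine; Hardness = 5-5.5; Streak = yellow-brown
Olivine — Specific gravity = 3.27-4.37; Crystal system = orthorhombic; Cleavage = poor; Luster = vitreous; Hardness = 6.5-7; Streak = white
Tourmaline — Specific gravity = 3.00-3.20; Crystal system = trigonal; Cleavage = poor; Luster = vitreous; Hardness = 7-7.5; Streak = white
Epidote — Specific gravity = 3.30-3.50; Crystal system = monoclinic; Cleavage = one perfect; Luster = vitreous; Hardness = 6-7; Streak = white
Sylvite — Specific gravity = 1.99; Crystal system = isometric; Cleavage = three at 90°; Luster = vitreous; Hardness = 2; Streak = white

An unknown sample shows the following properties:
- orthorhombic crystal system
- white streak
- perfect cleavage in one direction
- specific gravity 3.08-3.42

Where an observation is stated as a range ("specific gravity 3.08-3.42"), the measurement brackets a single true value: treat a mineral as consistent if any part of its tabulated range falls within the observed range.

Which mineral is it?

Orthorhombic crystal system: leaves Aragonite, Barite, Sillimanite, Topaz, Goethite, Olivine.
White streak is inconsistent with Goethite.
Perfect cleavage in one direction is inconsistent with Aragonite, Olivine.
Specific gravity 3.08-3.42: narrows the field to Sillimanite.
Sillimanite is the sole remaining match.

Sillimanite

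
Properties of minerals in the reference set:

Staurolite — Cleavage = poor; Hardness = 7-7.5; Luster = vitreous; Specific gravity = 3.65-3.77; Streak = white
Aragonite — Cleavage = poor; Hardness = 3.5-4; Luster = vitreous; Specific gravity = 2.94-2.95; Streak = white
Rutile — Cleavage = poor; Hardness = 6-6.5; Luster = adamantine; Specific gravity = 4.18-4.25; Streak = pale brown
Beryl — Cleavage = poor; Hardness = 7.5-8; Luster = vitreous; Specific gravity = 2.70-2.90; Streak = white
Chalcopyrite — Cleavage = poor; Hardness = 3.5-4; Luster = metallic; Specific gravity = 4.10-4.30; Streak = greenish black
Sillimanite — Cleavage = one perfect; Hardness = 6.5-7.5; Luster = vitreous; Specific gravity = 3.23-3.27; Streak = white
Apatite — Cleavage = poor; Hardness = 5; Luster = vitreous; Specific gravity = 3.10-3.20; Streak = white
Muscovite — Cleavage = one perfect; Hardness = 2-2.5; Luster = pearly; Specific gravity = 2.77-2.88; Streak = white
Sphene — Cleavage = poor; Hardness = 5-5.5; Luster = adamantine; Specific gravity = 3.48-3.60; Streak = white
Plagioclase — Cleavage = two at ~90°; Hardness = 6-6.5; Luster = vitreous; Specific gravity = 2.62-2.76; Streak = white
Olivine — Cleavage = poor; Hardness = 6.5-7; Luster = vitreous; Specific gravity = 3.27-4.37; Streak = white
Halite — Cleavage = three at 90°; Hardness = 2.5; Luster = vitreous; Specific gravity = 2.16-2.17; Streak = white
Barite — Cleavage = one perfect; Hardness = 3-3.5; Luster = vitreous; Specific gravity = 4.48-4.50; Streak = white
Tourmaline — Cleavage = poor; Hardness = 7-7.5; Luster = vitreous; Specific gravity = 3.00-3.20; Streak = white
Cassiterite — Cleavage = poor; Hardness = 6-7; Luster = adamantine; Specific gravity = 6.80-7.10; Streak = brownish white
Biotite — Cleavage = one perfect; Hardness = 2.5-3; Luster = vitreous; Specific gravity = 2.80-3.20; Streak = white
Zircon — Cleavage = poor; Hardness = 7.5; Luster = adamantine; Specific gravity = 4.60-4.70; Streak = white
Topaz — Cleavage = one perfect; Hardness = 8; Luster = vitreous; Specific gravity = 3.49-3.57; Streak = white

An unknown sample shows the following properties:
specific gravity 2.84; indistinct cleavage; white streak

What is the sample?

Specific gravity 2.84 — narrows the field to Beryl, Muscovite, Biotite.
Indistinct cleavage — Beryl remains.
White streak — every remaining candidate is consistent.
Only Beryl satisfies all observations.

Beryl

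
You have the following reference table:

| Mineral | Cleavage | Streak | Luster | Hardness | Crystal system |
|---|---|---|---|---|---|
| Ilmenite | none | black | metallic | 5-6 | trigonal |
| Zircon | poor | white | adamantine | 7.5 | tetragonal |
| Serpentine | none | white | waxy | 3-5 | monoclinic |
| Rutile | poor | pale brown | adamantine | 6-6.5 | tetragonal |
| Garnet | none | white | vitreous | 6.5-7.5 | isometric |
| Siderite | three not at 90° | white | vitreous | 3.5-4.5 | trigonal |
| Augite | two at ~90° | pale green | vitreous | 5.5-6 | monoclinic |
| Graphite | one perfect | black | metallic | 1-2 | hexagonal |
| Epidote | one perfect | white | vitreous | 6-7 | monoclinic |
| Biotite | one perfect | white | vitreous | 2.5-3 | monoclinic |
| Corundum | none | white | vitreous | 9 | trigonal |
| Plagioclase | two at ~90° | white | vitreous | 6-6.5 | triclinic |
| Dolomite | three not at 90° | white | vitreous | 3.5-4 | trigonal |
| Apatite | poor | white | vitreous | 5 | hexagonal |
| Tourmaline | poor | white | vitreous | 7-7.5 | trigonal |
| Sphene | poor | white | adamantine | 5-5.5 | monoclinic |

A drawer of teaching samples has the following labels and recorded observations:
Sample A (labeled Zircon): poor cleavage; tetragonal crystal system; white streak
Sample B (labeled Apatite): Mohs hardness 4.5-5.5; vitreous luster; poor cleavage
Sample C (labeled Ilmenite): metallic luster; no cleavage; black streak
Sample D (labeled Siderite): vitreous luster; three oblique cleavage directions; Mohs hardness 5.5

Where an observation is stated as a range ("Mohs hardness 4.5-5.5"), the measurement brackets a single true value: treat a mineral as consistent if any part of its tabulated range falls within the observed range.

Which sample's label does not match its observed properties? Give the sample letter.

Sample A: every observation is compatible with the reference values for Zircon.
Sample B: every observation is compatible with the reference values for Apatite.
Sample C: every observation is compatible with the reference values for Ilmenite.
Sample D: Mohs hardness 5.5 is outside the reference for Siderite (hardness 3.5-4.5) — mislabeled.
Sample D is the mislabeled one.

D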